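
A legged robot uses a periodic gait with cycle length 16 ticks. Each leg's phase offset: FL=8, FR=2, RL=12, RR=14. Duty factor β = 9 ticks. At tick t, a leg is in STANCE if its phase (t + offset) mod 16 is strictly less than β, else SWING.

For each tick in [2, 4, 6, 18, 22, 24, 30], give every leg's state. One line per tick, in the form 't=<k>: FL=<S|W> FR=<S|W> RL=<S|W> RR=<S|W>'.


t=2: FL=W FR=S RL=W RR=S
t=4: FL=W FR=S RL=S RR=S
t=6: FL=W FR=S RL=S RR=S
t=18: FL=W FR=S RL=W RR=S
t=22: FL=W FR=S RL=S RR=S
t=24: FL=S FR=W RL=S RR=S
t=30: FL=S FR=S RL=W RR=W

t=2: phase=(10,4,14,0) vs β=9 → FL=W FR=S RL=W RR=S
t=4: phase=(12,6,0,2) vs β=9 → FL=W FR=S RL=S RR=S
t=6: phase=(14,8,2,4) vs β=9 → FL=W FR=S RL=S RR=S
t=18: phase=(10,4,14,0) vs β=9 → FL=W FR=S RL=W RR=S
t=22: phase=(14,8,2,4) vs β=9 → FL=W FR=S RL=S RR=S
t=24: phase=(0,10,4,6) vs β=9 → FL=S FR=W RL=S RR=S
t=30: phase=(6,0,10,12) vs β=9 → FL=S FR=S RL=W RR=W


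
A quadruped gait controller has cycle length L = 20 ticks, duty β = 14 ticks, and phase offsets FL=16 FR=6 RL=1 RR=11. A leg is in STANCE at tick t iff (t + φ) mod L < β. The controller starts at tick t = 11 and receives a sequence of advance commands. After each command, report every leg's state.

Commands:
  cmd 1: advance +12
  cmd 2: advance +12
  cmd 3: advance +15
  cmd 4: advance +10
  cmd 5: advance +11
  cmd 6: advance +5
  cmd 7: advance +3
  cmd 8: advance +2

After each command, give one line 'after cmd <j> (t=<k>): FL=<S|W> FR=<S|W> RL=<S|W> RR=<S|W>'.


after cmd 1 (t=23): FL=W FR=S RL=S RR=W
after cmd 2 (t=35): FL=S FR=S RL=W RR=S
after cmd 3 (t=50): FL=S FR=W RL=S RR=S
after cmd 4 (t=60): FL=W FR=S RL=S RR=S
after cmd 5 (t=71): FL=S FR=W RL=S RR=S
after cmd 6 (t=76): FL=S FR=S RL=W RR=S
after cmd 7 (t=79): FL=W FR=S RL=S RR=S
after cmd 8 (t=81): FL=W FR=S RL=S RR=S

start t=11: FL=S FR=W RL=S RR=S
cmd 1: advance +12 → t=23, phase=(19,9,4,14) → FL=W FR=S RL=S RR=W
cmd 2: advance +12 → t=35, phase=(11,1,16,6) → FL=S FR=S RL=W RR=S
cmd 3: advance +15 → t=50, phase=(6,16,11,1) → FL=S FR=W RL=S RR=S
cmd 4: advance +10 → t=60, phase=(16,6,1,11) → FL=W FR=S RL=S RR=S
cmd 5: advance +11 → t=71, phase=(7,17,12,2) → FL=S FR=W RL=S RR=S
cmd 6: advance +5 → t=76, phase=(12,2,17,7) → FL=S FR=S RL=W RR=S
cmd 7: advance +3 → t=79, phase=(15,5,0,10) → FL=W FR=S RL=S RR=S
cmd 8: advance +2 → t=81, phase=(17,7,2,12) → FL=W FR=S RL=S RR=S


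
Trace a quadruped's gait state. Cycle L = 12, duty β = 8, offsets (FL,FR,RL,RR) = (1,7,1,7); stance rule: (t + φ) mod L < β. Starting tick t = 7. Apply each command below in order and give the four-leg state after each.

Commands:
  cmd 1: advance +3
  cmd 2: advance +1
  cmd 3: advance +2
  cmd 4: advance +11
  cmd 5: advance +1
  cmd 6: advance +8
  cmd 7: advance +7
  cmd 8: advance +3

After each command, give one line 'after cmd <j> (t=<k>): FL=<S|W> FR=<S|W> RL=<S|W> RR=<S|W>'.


after cmd 1 (t=10): FL=W FR=S RL=W RR=S
after cmd 2 (t=11): FL=S FR=S RL=S RR=S
after cmd 3 (t=13): FL=S FR=W RL=S RR=W
after cmd 4 (t=24): FL=S FR=S RL=S RR=S
after cmd 5 (t=25): FL=S FR=W RL=S RR=W
after cmd 6 (t=33): FL=W FR=S RL=W RR=S
after cmd 7 (t=40): FL=S FR=W RL=S RR=W
after cmd 8 (t=43): FL=W FR=S RL=W RR=S

start t=7: FL=W FR=S RL=W RR=S
cmd 1: advance +3 → t=10, phase=(11,5,11,5) → FL=W FR=S RL=W RR=S
cmd 2: advance +1 → t=11, phase=(0,6,0,6) → FL=S FR=S RL=S RR=S
cmd 3: advance +2 → t=13, phase=(2,8,2,8) → FL=S FR=W RL=S RR=W
cmd 4: advance +11 → t=24, phase=(1,7,1,7) → FL=S FR=S RL=S RR=S
cmd 5: advance +1 → t=25, phase=(2,8,2,8) → FL=S FR=W RL=S RR=W
cmd 6: advance +8 → t=33, phase=(10,4,10,4) → FL=W FR=S RL=W RR=S
cmd 7: advance +7 → t=40, phase=(5,11,5,11) → FL=S FR=W RL=S RR=W
cmd 8: advance +3 → t=43, phase=(8,2,8,2) → FL=W FR=S RL=W RR=S


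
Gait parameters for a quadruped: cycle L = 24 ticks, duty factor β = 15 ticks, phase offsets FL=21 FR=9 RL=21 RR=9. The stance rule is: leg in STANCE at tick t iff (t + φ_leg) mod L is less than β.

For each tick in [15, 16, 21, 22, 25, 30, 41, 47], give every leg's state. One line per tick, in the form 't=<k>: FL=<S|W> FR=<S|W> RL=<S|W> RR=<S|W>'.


t=15: phase=(12,0,12,0) vs β=15 → FL=S FR=S RL=S RR=S
t=16: phase=(13,1,13,1) vs β=15 → FL=S FR=S RL=S RR=S
t=21: phase=(18,6,18,6) vs β=15 → FL=W FR=S RL=W RR=S
t=22: phase=(19,7,19,7) vs β=15 → FL=W FR=S RL=W RR=S
t=25: phase=(22,10,22,10) vs β=15 → FL=W FR=S RL=W RR=S
t=30: phase=(3,15,3,15) vs β=15 → FL=S FR=W RL=S RR=W
t=41: phase=(14,2,14,2) vs β=15 → FL=S FR=S RL=S RR=S
t=47: phase=(20,8,20,8) vs β=15 → FL=W FR=S RL=W RR=S

t=15: FL=S FR=S RL=S RR=S
t=16: FL=S FR=S RL=S RR=S
t=21: FL=W FR=S RL=W RR=S
t=22: FL=W FR=S RL=W RR=S
t=25: FL=W FR=S RL=W RR=S
t=30: FL=S FR=W RL=S RR=W
t=41: FL=S FR=S RL=S RR=S
t=47: FL=W FR=S RL=W RR=S


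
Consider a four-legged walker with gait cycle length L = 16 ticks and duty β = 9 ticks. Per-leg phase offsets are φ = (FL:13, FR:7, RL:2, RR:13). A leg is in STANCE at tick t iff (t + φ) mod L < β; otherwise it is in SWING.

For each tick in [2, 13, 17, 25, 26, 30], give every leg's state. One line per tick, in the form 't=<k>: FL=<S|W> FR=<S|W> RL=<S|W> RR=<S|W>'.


t=2: phase=(15,9,4,15) vs β=9 → FL=W FR=W RL=S RR=W
t=13: phase=(10,4,15,10) vs β=9 → FL=W FR=S RL=W RR=W
t=17: phase=(14,8,3,14) vs β=9 → FL=W FR=S RL=S RR=W
t=25: phase=(6,0,11,6) vs β=9 → FL=S FR=S RL=W RR=S
t=26: phase=(7,1,12,7) vs β=9 → FL=S FR=S RL=W RR=S
t=30: phase=(11,5,0,11) vs β=9 → FL=W FR=S RL=S RR=W

t=2: FL=W FR=W RL=S RR=W
t=13: FL=W FR=S RL=W RR=W
t=17: FL=W FR=S RL=S RR=W
t=25: FL=S FR=S RL=W RR=S
t=26: FL=S FR=S RL=W RR=S
t=30: FL=W FR=S RL=S RR=W


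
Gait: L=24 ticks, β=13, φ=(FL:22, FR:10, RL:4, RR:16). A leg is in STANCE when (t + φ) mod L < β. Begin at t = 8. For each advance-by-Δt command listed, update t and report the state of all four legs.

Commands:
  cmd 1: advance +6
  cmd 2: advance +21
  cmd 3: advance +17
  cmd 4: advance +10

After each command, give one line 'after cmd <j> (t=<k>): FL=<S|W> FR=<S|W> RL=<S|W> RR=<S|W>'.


after cmd 1 (t=14): FL=S FR=S RL=W RR=S
after cmd 2 (t=35): FL=S FR=W RL=W RR=S
after cmd 3 (t=52): FL=S FR=W RL=S RR=W
after cmd 4 (t=62): FL=S FR=S RL=W RR=S

start t=8: FL=S FR=W RL=S RR=S
cmd 1: advance +6 → t=14, phase=(12,0,18,6) → FL=S FR=S RL=W RR=S
cmd 2: advance +21 → t=35, phase=(9,21,15,3) → FL=S FR=W RL=W RR=S
cmd 3: advance +17 → t=52, phase=(2,14,8,20) → FL=S FR=W RL=S RR=W
cmd 4: advance +10 → t=62, phase=(12,0,18,6) → FL=S FR=S RL=W RR=S


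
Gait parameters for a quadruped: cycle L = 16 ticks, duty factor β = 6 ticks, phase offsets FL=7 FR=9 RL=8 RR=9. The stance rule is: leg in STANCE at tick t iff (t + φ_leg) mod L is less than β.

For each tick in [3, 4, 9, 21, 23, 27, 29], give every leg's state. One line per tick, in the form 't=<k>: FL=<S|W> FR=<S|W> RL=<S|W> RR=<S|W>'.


t=3: phase=(10,12,11,12) vs β=6 → FL=W FR=W RL=W RR=W
t=4: phase=(11,13,12,13) vs β=6 → FL=W FR=W RL=W RR=W
t=9: phase=(0,2,1,2) vs β=6 → FL=S FR=S RL=S RR=S
t=21: phase=(12,14,13,14) vs β=6 → FL=W FR=W RL=W RR=W
t=23: phase=(14,0,15,0) vs β=6 → FL=W FR=S RL=W RR=S
t=27: phase=(2,4,3,4) vs β=6 → FL=S FR=S RL=S RR=S
t=29: phase=(4,6,5,6) vs β=6 → FL=S FR=W RL=S RR=W

t=3: FL=W FR=W RL=W RR=W
t=4: FL=W FR=W RL=W RR=W
t=9: FL=S FR=S RL=S RR=S
t=21: FL=W FR=W RL=W RR=W
t=23: FL=W FR=S RL=W RR=S
t=27: FL=S FR=S RL=S RR=S
t=29: FL=S FR=W RL=S RR=W


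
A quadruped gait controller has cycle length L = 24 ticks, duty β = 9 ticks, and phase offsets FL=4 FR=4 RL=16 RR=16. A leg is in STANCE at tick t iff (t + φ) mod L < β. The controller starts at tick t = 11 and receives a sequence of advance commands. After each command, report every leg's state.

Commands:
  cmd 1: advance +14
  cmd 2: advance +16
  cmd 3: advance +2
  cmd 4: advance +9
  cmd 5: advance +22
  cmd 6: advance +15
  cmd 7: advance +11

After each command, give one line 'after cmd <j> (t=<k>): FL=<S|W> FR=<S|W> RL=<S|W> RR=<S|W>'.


after cmd 1 (t=25): FL=S FR=S RL=W RR=W
after cmd 2 (t=41): FL=W FR=W RL=W RR=W
after cmd 3 (t=43): FL=W FR=W RL=W RR=W
after cmd 4 (t=52): FL=S FR=S RL=W RR=W
after cmd 5 (t=74): FL=S FR=S RL=W RR=W
after cmd 6 (t=89): FL=W FR=W RL=W RR=W
after cmd 7 (t=100): FL=S FR=S RL=W RR=W

start t=11: FL=W FR=W RL=S RR=S
cmd 1: advance +14 → t=25, phase=(5,5,17,17) → FL=S FR=S RL=W RR=W
cmd 2: advance +16 → t=41, phase=(21,21,9,9) → FL=W FR=W RL=W RR=W
cmd 3: advance +2 → t=43, phase=(23,23,11,11) → FL=W FR=W RL=W RR=W
cmd 4: advance +9 → t=52, phase=(8,8,20,20) → FL=S FR=S RL=W RR=W
cmd 5: advance +22 → t=74, phase=(6,6,18,18) → FL=S FR=S RL=W RR=W
cmd 6: advance +15 → t=89, phase=(21,21,9,9) → FL=W FR=W RL=W RR=W
cmd 7: advance +11 → t=100, phase=(8,8,20,20) → FL=S FR=S RL=W RR=W


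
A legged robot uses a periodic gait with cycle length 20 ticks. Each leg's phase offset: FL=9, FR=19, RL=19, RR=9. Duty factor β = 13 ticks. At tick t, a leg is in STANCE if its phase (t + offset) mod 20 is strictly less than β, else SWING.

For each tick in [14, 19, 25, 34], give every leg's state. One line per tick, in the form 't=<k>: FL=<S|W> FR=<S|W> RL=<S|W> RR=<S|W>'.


t=14: FL=S FR=W RL=W RR=S
t=19: FL=S FR=W RL=W RR=S
t=25: FL=W FR=S RL=S RR=W
t=34: FL=S FR=W RL=W RR=S

t=14: phase=(3,13,13,3) vs β=13 → FL=S FR=W RL=W RR=S
t=19: phase=(8,18,18,8) vs β=13 → FL=S FR=W RL=W RR=S
t=25: phase=(14,4,4,14) vs β=13 → FL=W FR=S RL=S RR=W
t=34: phase=(3,13,13,3) vs β=13 → FL=S FR=W RL=W RR=S


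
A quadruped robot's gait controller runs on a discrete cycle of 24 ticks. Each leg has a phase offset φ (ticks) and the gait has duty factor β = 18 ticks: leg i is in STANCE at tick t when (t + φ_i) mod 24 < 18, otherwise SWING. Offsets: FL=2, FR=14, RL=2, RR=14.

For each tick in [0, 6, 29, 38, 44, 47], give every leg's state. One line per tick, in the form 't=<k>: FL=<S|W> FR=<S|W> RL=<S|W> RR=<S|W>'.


t=0: phase=(2,14,2,14) vs β=18 → FL=S FR=S RL=S RR=S
t=6: phase=(8,20,8,20) vs β=18 → FL=S FR=W RL=S RR=W
t=29: phase=(7,19,7,19) vs β=18 → FL=S FR=W RL=S RR=W
t=38: phase=(16,4,16,4) vs β=18 → FL=S FR=S RL=S RR=S
t=44: phase=(22,10,22,10) vs β=18 → FL=W FR=S RL=W RR=S
t=47: phase=(1,13,1,13) vs β=18 → FL=S FR=S RL=S RR=S

t=0: FL=S FR=S RL=S RR=S
t=6: FL=S FR=W RL=S RR=W
t=29: FL=S FR=W RL=S RR=W
t=38: FL=S FR=S RL=S RR=S
t=44: FL=W FR=S RL=W RR=S
t=47: FL=S FR=S RL=S RR=S


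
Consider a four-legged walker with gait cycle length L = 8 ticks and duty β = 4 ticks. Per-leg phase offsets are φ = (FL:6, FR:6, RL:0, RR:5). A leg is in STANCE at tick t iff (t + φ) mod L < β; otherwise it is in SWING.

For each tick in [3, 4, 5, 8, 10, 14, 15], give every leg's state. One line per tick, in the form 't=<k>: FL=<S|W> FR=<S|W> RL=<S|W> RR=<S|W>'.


t=3: phase=(1,1,3,0) vs β=4 → FL=S FR=S RL=S RR=S
t=4: phase=(2,2,4,1) vs β=4 → FL=S FR=S RL=W RR=S
t=5: phase=(3,3,5,2) vs β=4 → FL=S FR=S RL=W RR=S
t=8: phase=(6,6,0,5) vs β=4 → FL=W FR=W RL=S RR=W
t=10: phase=(0,0,2,7) vs β=4 → FL=S FR=S RL=S RR=W
t=14: phase=(4,4,6,3) vs β=4 → FL=W FR=W RL=W RR=S
t=15: phase=(5,5,7,4) vs β=4 → FL=W FR=W RL=W RR=W

t=3: FL=S FR=S RL=S RR=S
t=4: FL=S FR=S RL=W RR=S
t=5: FL=S FR=S RL=W RR=S
t=8: FL=W FR=W RL=S RR=W
t=10: FL=S FR=S RL=S RR=W
t=14: FL=W FR=W RL=W RR=S
t=15: FL=W FR=W RL=W RR=W


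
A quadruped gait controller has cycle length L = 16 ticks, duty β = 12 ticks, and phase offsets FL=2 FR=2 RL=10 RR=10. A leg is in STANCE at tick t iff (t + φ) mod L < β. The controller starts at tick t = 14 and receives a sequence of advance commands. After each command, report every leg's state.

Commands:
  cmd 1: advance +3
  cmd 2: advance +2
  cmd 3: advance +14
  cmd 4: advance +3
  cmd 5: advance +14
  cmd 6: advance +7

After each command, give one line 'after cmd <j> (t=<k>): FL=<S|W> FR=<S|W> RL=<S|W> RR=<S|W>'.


start t=14: FL=S FR=S RL=S RR=S
cmd 1: advance +3 → t=17, phase=(3,3,11,11) → FL=S FR=S RL=S RR=S
cmd 2: advance +2 → t=19, phase=(5,5,13,13) → FL=S FR=S RL=W RR=W
cmd 3: advance +14 → t=33, phase=(3,3,11,11) → FL=S FR=S RL=S RR=S
cmd 4: advance +3 → t=36, phase=(6,6,14,14) → FL=S FR=S RL=W RR=W
cmd 5: advance +14 → t=50, phase=(4,4,12,12) → FL=S FR=S RL=W RR=W
cmd 6: advance +7 → t=57, phase=(11,11,3,3) → FL=S FR=S RL=S RR=S

after cmd 1 (t=17): FL=S FR=S RL=S RR=S
after cmd 2 (t=19): FL=S FR=S RL=W RR=W
after cmd 3 (t=33): FL=S FR=S RL=S RR=S
after cmd 4 (t=36): FL=S FR=S RL=W RR=W
after cmd 5 (t=50): FL=S FR=S RL=W RR=W
after cmd 6 (t=57): FL=S FR=S RL=S RR=S


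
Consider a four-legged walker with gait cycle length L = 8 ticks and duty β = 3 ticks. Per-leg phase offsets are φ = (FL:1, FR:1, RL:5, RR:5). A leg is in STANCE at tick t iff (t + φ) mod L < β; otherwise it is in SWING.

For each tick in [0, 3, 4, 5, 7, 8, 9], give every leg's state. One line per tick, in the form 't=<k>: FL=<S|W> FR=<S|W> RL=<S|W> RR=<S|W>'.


t=0: phase=(1,1,5,5) vs β=3 → FL=S FR=S RL=W RR=W
t=3: phase=(4,4,0,0) vs β=3 → FL=W FR=W RL=S RR=S
t=4: phase=(5,5,1,1) vs β=3 → FL=W FR=W RL=S RR=S
t=5: phase=(6,6,2,2) vs β=3 → FL=W FR=W RL=S RR=S
t=7: phase=(0,0,4,4) vs β=3 → FL=S FR=S RL=W RR=W
t=8: phase=(1,1,5,5) vs β=3 → FL=S FR=S RL=W RR=W
t=9: phase=(2,2,6,6) vs β=3 → FL=S FR=S RL=W RR=W

t=0: FL=S FR=S RL=W RR=W
t=3: FL=W FR=W RL=S RR=S
t=4: FL=W FR=W RL=S RR=S
t=5: FL=W FR=W RL=S RR=S
t=7: FL=S FR=S RL=W RR=W
t=8: FL=S FR=S RL=W RR=W
t=9: FL=S FR=S RL=W RR=W


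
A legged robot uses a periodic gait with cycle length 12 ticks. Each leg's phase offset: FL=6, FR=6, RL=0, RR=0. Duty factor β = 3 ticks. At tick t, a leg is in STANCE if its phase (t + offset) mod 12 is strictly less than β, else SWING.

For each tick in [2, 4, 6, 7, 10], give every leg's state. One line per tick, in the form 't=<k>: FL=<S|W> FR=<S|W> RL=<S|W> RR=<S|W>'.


t=2: phase=(8,8,2,2) vs β=3 → FL=W FR=W RL=S RR=S
t=4: phase=(10,10,4,4) vs β=3 → FL=W FR=W RL=W RR=W
t=6: phase=(0,0,6,6) vs β=3 → FL=S FR=S RL=W RR=W
t=7: phase=(1,1,7,7) vs β=3 → FL=S FR=S RL=W RR=W
t=10: phase=(4,4,10,10) vs β=3 → FL=W FR=W RL=W RR=W

t=2: FL=W FR=W RL=S RR=S
t=4: FL=W FR=W RL=W RR=W
t=6: FL=S FR=S RL=W RR=W
t=7: FL=S FR=S RL=W RR=W
t=10: FL=W FR=W RL=W RR=W


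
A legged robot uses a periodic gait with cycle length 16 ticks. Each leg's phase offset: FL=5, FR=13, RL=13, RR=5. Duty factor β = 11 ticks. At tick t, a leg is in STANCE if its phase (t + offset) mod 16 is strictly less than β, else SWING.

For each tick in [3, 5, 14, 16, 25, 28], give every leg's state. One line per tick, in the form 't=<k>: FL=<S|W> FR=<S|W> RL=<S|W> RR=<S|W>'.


t=3: phase=(8,0,0,8) vs β=11 → FL=S FR=S RL=S RR=S
t=5: phase=(10,2,2,10) vs β=11 → FL=S FR=S RL=S RR=S
t=14: phase=(3,11,11,3) vs β=11 → FL=S FR=W RL=W RR=S
t=16: phase=(5,13,13,5) vs β=11 → FL=S FR=W RL=W RR=S
t=25: phase=(14,6,6,14) vs β=11 → FL=W FR=S RL=S RR=W
t=28: phase=(1,9,9,1) vs β=11 → FL=S FR=S RL=S RR=S

t=3: FL=S FR=S RL=S RR=S
t=5: FL=S FR=S RL=S RR=S
t=14: FL=S FR=W RL=W RR=S
t=16: FL=S FR=W RL=W RR=S
t=25: FL=W FR=S RL=S RR=W
t=28: FL=S FR=S RL=S RR=S


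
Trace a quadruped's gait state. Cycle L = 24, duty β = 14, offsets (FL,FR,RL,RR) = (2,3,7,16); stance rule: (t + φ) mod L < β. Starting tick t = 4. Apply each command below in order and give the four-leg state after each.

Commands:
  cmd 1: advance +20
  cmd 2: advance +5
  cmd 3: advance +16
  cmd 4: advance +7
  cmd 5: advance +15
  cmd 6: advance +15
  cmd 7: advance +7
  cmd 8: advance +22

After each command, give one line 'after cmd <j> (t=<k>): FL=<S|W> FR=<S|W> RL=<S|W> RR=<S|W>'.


after cmd 1 (t=24): FL=S FR=S RL=S RR=W
after cmd 2 (t=29): FL=S FR=S RL=S RR=W
after cmd 3 (t=45): FL=W FR=S RL=S RR=S
after cmd 4 (t=52): FL=S FR=S RL=S RR=W
after cmd 5 (t=67): FL=W FR=W RL=S RR=S
after cmd 6 (t=82): FL=S FR=S RL=W RR=S
after cmd 7 (t=89): FL=W FR=W RL=S RR=S
after cmd 8 (t=111): FL=W FR=W RL=W RR=S

start t=4: FL=S FR=S RL=S RR=W
cmd 1: advance +20 → t=24, phase=(2,3,7,16) → FL=S FR=S RL=S RR=W
cmd 2: advance +5 → t=29, phase=(7,8,12,21) → FL=S FR=S RL=S RR=W
cmd 3: advance +16 → t=45, phase=(23,0,4,13) → FL=W FR=S RL=S RR=S
cmd 4: advance +7 → t=52, phase=(6,7,11,20) → FL=S FR=S RL=S RR=W
cmd 5: advance +15 → t=67, phase=(21,22,2,11) → FL=W FR=W RL=S RR=S
cmd 6: advance +15 → t=82, phase=(12,13,17,2) → FL=S FR=S RL=W RR=S
cmd 7: advance +7 → t=89, phase=(19,20,0,9) → FL=W FR=W RL=S RR=S
cmd 8: advance +22 → t=111, phase=(17,18,22,7) → FL=W FR=W RL=W RR=S


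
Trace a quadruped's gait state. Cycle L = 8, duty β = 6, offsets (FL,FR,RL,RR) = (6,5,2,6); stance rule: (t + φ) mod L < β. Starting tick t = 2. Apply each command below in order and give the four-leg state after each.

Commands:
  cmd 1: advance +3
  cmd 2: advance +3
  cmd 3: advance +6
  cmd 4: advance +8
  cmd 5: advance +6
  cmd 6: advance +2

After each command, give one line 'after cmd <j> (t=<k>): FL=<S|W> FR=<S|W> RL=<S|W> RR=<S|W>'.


start t=2: FL=S FR=W RL=S RR=S
cmd 1: advance +3 → t=5, phase=(3,2,7,3) → FL=S FR=S RL=W RR=S
cmd 2: advance +3 → t=8, phase=(6,5,2,6) → FL=W FR=S RL=S RR=W
cmd 3: advance +6 → t=14, phase=(4,3,0,4) → FL=S FR=S RL=S RR=S
cmd 4: advance +8 → t=22, phase=(4,3,0,4) → FL=S FR=S RL=S RR=S
cmd 5: advance +6 → t=28, phase=(2,1,6,2) → FL=S FR=S RL=W RR=S
cmd 6: advance +2 → t=30, phase=(4,3,0,4) → FL=S FR=S RL=S RR=S

after cmd 1 (t=5): FL=S FR=S RL=W RR=S
after cmd 2 (t=8): FL=W FR=S RL=S RR=W
after cmd 3 (t=14): FL=S FR=S RL=S RR=S
after cmd 4 (t=22): FL=S FR=S RL=S RR=S
after cmd 5 (t=28): FL=S FR=S RL=W RR=S
after cmd 6 (t=30): FL=S FR=S RL=S RR=S


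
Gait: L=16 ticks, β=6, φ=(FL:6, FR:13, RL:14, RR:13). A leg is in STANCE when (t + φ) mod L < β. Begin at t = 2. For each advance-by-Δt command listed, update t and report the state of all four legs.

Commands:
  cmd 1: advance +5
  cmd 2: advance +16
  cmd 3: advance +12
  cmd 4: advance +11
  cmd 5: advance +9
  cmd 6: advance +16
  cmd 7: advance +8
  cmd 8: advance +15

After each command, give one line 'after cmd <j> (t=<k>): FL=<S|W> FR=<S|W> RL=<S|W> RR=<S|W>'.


start t=2: FL=W FR=W RL=S RR=W
cmd 1: advance +5 → t=7, phase=(13,4,5,4) → FL=W FR=S RL=S RR=S
cmd 2: advance +16 → t=23, phase=(13,4,5,4) → FL=W FR=S RL=S RR=S
cmd 3: advance +12 → t=35, phase=(9,0,1,0) → FL=W FR=S RL=S RR=S
cmd 4: advance +11 → t=46, phase=(4,11,12,11) → FL=S FR=W RL=W RR=W
cmd 5: advance +9 → t=55, phase=(13,4,5,4) → FL=W FR=S RL=S RR=S
cmd 6: advance +16 → t=71, phase=(13,4,5,4) → FL=W FR=S RL=S RR=S
cmd 7: advance +8 → t=79, phase=(5,12,13,12) → FL=S FR=W RL=W RR=W
cmd 8: advance +15 → t=94, phase=(4,11,12,11) → FL=S FR=W RL=W RR=W

after cmd 1 (t=7): FL=W FR=S RL=S RR=S
after cmd 2 (t=23): FL=W FR=S RL=S RR=S
after cmd 3 (t=35): FL=W FR=S RL=S RR=S
after cmd 4 (t=46): FL=S FR=W RL=W RR=W
after cmd 5 (t=55): FL=W FR=S RL=S RR=S
after cmd 6 (t=71): FL=W FR=S RL=S RR=S
after cmd 7 (t=79): FL=S FR=W RL=W RR=W
after cmd 8 (t=94): FL=S FR=W RL=W RR=W


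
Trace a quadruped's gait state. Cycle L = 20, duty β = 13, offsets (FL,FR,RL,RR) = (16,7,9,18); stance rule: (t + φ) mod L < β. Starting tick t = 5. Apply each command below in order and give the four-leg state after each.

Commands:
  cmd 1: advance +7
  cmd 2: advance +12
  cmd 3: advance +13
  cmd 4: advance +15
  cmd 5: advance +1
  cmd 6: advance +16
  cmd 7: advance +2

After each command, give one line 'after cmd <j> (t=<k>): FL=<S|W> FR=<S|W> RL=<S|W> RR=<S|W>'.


after cmd 1 (t=12): FL=S FR=W RL=S RR=S
after cmd 2 (t=24): FL=S FR=S RL=W RR=S
after cmd 3 (t=37): FL=W FR=S RL=S RR=W
after cmd 4 (t=52): FL=S FR=W RL=S RR=S
after cmd 5 (t=53): FL=S FR=S RL=S RR=S
after cmd 6 (t=69): FL=S FR=W RL=W RR=S
after cmd 7 (t=71): FL=S FR=W RL=S RR=S

start t=5: FL=S FR=S RL=W RR=S
cmd 1: advance +7 → t=12, phase=(8,19,1,10) → FL=S FR=W RL=S RR=S
cmd 2: advance +12 → t=24, phase=(0,11,13,2) → FL=S FR=S RL=W RR=S
cmd 3: advance +13 → t=37, phase=(13,4,6,15) → FL=W FR=S RL=S RR=W
cmd 4: advance +15 → t=52, phase=(8,19,1,10) → FL=S FR=W RL=S RR=S
cmd 5: advance +1 → t=53, phase=(9,0,2,11) → FL=S FR=S RL=S RR=S
cmd 6: advance +16 → t=69, phase=(5,16,18,7) → FL=S FR=W RL=W RR=S
cmd 7: advance +2 → t=71, phase=(7,18,0,9) → FL=S FR=W RL=S RR=S


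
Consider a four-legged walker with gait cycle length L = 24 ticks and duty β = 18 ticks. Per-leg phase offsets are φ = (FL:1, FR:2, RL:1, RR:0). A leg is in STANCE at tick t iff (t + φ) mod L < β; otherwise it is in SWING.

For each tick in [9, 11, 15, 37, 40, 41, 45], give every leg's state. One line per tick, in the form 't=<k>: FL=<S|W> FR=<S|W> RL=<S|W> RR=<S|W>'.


t=9: phase=(10,11,10,9) vs β=18 → FL=S FR=S RL=S RR=S
t=11: phase=(12,13,12,11) vs β=18 → FL=S FR=S RL=S RR=S
t=15: phase=(16,17,16,15) vs β=18 → FL=S FR=S RL=S RR=S
t=37: phase=(14,15,14,13) vs β=18 → FL=S FR=S RL=S RR=S
t=40: phase=(17,18,17,16) vs β=18 → FL=S FR=W RL=S RR=S
t=41: phase=(18,19,18,17) vs β=18 → FL=W FR=W RL=W RR=S
t=45: phase=(22,23,22,21) vs β=18 → FL=W FR=W RL=W RR=W

t=9: FL=S FR=S RL=S RR=S
t=11: FL=S FR=S RL=S RR=S
t=15: FL=S FR=S RL=S RR=S
t=37: FL=S FR=S RL=S RR=S
t=40: FL=S FR=W RL=S RR=S
t=41: FL=W FR=W RL=W RR=S
t=45: FL=W FR=W RL=W RR=W


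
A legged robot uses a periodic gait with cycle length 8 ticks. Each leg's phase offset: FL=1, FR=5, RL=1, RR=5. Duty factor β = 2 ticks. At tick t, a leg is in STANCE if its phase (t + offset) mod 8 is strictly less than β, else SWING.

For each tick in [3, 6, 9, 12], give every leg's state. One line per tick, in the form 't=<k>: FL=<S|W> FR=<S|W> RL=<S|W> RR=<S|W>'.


t=3: phase=(4,0,4,0) vs β=2 → FL=W FR=S RL=W RR=S
t=6: phase=(7,3,7,3) vs β=2 → FL=W FR=W RL=W RR=W
t=9: phase=(2,6,2,6) vs β=2 → FL=W FR=W RL=W RR=W
t=12: phase=(5,1,5,1) vs β=2 → FL=W FR=S RL=W RR=S

t=3: FL=W FR=S RL=W RR=S
t=6: FL=W FR=W RL=W RR=W
t=9: FL=W FR=W RL=W RR=W
t=12: FL=W FR=S RL=W RR=S


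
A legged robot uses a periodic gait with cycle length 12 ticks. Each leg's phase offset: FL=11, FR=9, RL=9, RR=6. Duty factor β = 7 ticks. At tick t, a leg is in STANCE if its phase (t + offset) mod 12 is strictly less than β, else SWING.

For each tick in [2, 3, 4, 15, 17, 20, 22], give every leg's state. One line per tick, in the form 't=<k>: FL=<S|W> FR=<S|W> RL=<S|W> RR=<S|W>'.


t=2: FL=S FR=W RL=W RR=W
t=3: FL=S FR=S RL=S RR=W
t=4: FL=S FR=S RL=S RR=W
t=15: FL=S FR=S RL=S RR=W
t=17: FL=S FR=S RL=S RR=W
t=20: FL=W FR=S RL=S RR=S
t=22: FL=W FR=W RL=W RR=S

t=2: phase=(1,11,11,8) vs β=7 → FL=S FR=W RL=W RR=W
t=3: phase=(2,0,0,9) vs β=7 → FL=S FR=S RL=S RR=W
t=4: phase=(3,1,1,10) vs β=7 → FL=S FR=S RL=S RR=W
t=15: phase=(2,0,0,9) vs β=7 → FL=S FR=S RL=S RR=W
t=17: phase=(4,2,2,11) vs β=7 → FL=S FR=S RL=S RR=W
t=20: phase=(7,5,5,2) vs β=7 → FL=W FR=S RL=S RR=S
t=22: phase=(9,7,7,4) vs β=7 → FL=W FR=W RL=W RR=S


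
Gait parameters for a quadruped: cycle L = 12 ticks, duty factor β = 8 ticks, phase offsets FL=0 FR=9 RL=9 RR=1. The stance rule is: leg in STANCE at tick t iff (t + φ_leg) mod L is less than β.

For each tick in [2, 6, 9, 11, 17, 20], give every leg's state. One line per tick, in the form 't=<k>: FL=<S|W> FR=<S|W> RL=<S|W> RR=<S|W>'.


t=2: phase=(2,11,11,3) vs β=8 → FL=S FR=W RL=W RR=S
t=6: phase=(6,3,3,7) vs β=8 → FL=S FR=S RL=S RR=S
t=9: phase=(9,6,6,10) vs β=8 → FL=W FR=S RL=S RR=W
t=11: phase=(11,8,8,0) vs β=8 → FL=W FR=W RL=W RR=S
t=17: phase=(5,2,2,6) vs β=8 → FL=S FR=S RL=S RR=S
t=20: phase=(8,5,5,9) vs β=8 → FL=W FR=S RL=S RR=W

t=2: FL=S FR=W RL=W RR=S
t=6: FL=S FR=S RL=S RR=S
t=9: FL=W FR=S RL=S RR=W
t=11: FL=W FR=W RL=W RR=S
t=17: FL=S FR=S RL=S RR=S
t=20: FL=W FR=S RL=S RR=W


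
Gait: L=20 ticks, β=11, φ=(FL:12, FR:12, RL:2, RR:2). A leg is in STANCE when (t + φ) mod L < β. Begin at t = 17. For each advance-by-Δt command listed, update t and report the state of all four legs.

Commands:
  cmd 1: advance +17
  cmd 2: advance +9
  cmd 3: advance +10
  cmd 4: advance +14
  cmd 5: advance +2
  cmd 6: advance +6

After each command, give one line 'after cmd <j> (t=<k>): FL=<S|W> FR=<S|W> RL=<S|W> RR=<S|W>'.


after cmd 1 (t=34): FL=S FR=S RL=W RR=W
after cmd 2 (t=43): FL=W FR=W RL=S RR=S
after cmd 3 (t=53): FL=S FR=S RL=W RR=W
after cmd 4 (t=67): FL=W FR=W RL=S RR=S
after cmd 5 (t=69): FL=S FR=S RL=W RR=W
after cmd 6 (t=75): FL=S FR=S RL=W RR=W

start t=17: FL=S FR=S RL=W RR=W
cmd 1: advance +17 → t=34, phase=(6,6,16,16) → FL=S FR=S RL=W RR=W
cmd 2: advance +9 → t=43, phase=(15,15,5,5) → FL=W FR=W RL=S RR=S
cmd 3: advance +10 → t=53, phase=(5,5,15,15) → FL=S FR=S RL=W RR=W
cmd 4: advance +14 → t=67, phase=(19,19,9,9) → FL=W FR=W RL=S RR=S
cmd 5: advance +2 → t=69, phase=(1,1,11,11) → FL=S FR=S RL=W RR=W
cmd 6: advance +6 → t=75, phase=(7,7,17,17) → FL=S FR=S RL=W RR=W


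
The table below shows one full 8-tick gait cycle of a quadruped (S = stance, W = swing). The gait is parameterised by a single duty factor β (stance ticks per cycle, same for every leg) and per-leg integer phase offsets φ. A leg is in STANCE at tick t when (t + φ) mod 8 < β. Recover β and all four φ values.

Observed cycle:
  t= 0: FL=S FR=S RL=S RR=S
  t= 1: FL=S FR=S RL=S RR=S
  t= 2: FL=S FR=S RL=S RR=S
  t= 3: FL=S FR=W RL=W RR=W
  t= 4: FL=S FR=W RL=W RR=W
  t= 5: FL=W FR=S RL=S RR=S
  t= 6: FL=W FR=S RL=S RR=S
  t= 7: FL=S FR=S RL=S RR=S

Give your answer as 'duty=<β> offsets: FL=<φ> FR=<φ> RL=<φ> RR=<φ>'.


duty=6 offsets: FL=1 FR=3 RL=3 RR=3

duty β = stance ticks per leg = 6
FL: stance ticks = 6; W→S at t=7 → φ=1
FR: stance ticks = 6; W→S at t=5 → φ=3
RL: stance ticks = 6; W→S at t=5 → φ=3
RR: stance ticks = 6; W→S at t=5 → φ=3


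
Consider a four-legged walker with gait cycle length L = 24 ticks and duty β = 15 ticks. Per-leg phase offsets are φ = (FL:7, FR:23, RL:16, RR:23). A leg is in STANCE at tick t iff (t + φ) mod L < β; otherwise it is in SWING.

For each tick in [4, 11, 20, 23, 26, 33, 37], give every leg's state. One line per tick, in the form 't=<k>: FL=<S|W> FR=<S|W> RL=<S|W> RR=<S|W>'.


t=4: phase=(11,3,20,3) vs β=15 → FL=S FR=S RL=W RR=S
t=11: phase=(18,10,3,10) vs β=15 → FL=W FR=S RL=S RR=S
t=20: phase=(3,19,12,19) vs β=15 → FL=S FR=W RL=S RR=W
t=23: phase=(6,22,15,22) vs β=15 → FL=S FR=W RL=W RR=W
t=26: phase=(9,1,18,1) vs β=15 → FL=S FR=S RL=W RR=S
t=33: phase=(16,8,1,8) vs β=15 → FL=W FR=S RL=S RR=S
t=37: phase=(20,12,5,12) vs β=15 → FL=W FR=S RL=S RR=S

t=4: FL=S FR=S RL=W RR=S
t=11: FL=W FR=S RL=S RR=S
t=20: FL=S FR=W RL=S RR=W
t=23: FL=S FR=W RL=W RR=W
t=26: FL=S FR=S RL=W RR=S
t=33: FL=W FR=S RL=S RR=S
t=37: FL=W FR=S RL=S RR=S


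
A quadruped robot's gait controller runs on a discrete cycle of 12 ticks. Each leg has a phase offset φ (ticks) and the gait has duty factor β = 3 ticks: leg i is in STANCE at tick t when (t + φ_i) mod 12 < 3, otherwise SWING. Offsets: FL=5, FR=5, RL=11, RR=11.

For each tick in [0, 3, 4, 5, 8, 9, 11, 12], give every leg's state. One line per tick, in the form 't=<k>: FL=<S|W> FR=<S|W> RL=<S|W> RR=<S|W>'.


t=0: phase=(5,5,11,11) vs β=3 → FL=W FR=W RL=W RR=W
t=3: phase=(8,8,2,2) vs β=3 → FL=W FR=W RL=S RR=S
t=4: phase=(9,9,3,3) vs β=3 → FL=W FR=W RL=W RR=W
t=5: phase=(10,10,4,4) vs β=3 → FL=W FR=W RL=W RR=W
t=8: phase=(1,1,7,7) vs β=3 → FL=S FR=S RL=W RR=W
t=9: phase=(2,2,8,8) vs β=3 → FL=S FR=S RL=W RR=W
t=11: phase=(4,4,10,10) vs β=3 → FL=W FR=W RL=W RR=W
t=12: phase=(5,5,11,11) vs β=3 → FL=W FR=W RL=W RR=W

t=0: FL=W FR=W RL=W RR=W
t=3: FL=W FR=W RL=S RR=S
t=4: FL=W FR=W RL=W RR=W
t=5: FL=W FR=W RL=W RR=W
t=8: FL=S FR=S RL=W RR=W
t=9: FL=S FR=S RL=W RR=W
t=11: FL=W FR=W RL=W RR=W
t=12: FL=W FR=W RL=W RR=W


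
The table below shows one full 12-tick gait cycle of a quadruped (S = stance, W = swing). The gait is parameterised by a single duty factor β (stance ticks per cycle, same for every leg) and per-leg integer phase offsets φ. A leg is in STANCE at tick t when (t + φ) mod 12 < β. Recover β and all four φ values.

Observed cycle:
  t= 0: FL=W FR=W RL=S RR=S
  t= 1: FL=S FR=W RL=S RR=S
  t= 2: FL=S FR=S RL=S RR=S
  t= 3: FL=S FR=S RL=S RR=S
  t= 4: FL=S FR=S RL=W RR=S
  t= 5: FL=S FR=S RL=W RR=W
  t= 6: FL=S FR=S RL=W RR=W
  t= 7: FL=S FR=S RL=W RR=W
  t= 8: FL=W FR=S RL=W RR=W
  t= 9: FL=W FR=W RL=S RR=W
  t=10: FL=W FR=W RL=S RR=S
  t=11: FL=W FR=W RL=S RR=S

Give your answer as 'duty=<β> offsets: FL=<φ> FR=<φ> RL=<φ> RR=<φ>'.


duty=7 offsets: FL=11 FR=10 RL=3 RR=2

duty β = stance ticks per leg = 7
FL: stance ticks = 7; W→S at t=1 → φ=11
FR: stance ticks = 7; W→S at t=2 → φ=10
RL: stance ticks = 7; W→S at t=9 → φ=3
RR: stance ticks = 7; W→S at t=10 → φ=2


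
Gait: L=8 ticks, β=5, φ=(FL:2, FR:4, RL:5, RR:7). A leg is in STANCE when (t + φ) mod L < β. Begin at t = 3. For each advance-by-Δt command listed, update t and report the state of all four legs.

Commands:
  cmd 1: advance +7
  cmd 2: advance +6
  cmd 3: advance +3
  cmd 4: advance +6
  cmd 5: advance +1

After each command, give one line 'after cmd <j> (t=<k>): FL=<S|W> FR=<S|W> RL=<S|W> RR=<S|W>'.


after cmd 1 (t=10): FL=S FR=W RL=W RR=S
after cmd 2 (t=16): FL=S FR=S RL=W RR=W
after cmd 3 (t=19): FL=W FR=W RL=S RR=S
after cmd 4 (t=25): FL=S FR=W RL=W RR=S
after cmd 5 (t=26): FL=S FR=W RL=W RR=S

start t=3: FL=W FR=W RL=S RR=S
cmd 1: advance +7 → t=10, phase=(4,6,7,1) → FL=S FR=W RL=W RR=S
cmd 2: advance +6 → t=16, phase=(2,4,5,7) → FL=S FR=S RL=W RR=W
cmd 3: advance +3 → t=19, phase=(5,7,0,2) → FL=W FR=W RL=S RR=S
cmd 4: advance +6 → t=25, phase=(3,5,6,0) → FL=S FR=W RL=W RR=S
cmd 5: advance +1 → t=26, phase=(4,6,7,1) → FL=S FR=W RL=W RR=S


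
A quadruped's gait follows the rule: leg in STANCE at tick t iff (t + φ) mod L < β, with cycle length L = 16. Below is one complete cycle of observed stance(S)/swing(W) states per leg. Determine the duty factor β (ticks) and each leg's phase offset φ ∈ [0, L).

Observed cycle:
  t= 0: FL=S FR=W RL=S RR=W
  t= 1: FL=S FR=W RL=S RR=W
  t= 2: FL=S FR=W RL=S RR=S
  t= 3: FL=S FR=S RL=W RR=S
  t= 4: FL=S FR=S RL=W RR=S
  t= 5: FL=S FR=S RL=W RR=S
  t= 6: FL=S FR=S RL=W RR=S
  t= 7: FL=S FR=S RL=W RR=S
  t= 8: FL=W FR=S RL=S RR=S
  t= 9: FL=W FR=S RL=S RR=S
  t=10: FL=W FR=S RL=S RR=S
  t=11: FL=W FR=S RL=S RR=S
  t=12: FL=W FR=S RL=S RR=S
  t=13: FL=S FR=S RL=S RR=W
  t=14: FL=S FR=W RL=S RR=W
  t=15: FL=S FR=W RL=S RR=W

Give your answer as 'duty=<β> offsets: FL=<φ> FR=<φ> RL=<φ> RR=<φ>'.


duty β = stance ticks per leg = 11
FL: stance ticks = 11; W→S at t=13 → φ=3
FR: stance ticks = 11; W→S at t=3 → φ=13
RL: stance ticks = 11; W→S at t=8 → φ=8
RR: stance ticks = 11; W→S at t=2 → φ=14

duty=11 offsets: FL=3 FR=13 RL=8 RR=14


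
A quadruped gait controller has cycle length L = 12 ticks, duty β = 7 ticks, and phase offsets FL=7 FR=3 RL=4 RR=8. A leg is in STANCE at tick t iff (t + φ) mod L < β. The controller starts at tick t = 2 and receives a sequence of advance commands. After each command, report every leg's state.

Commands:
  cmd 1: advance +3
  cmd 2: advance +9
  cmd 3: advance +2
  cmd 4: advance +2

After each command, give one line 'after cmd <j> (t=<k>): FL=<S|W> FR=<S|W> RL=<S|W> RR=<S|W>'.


after cmd 1 (t=5): FL=S FR=W RL=W RR=S
after cmd 2 (t=14): FL=W FR=S RL=S RR=W
after cmd 3 (t=16): FL=W FR=W RL=W RR=S
after cmd 4 (t=18): FL=S FR=W RL=W RR=S

start t=2: FL=W FR=S RL=S RR=W
cmd 1: advance +3 → t=5, phase=(0,8,9,1) → FL=S FR=W RL=W RR=S
cmd 2: advance +9 → t=14, phase=(9,5,6,10) → FL=W FR=S RL=S RR=W
cmd 3: advance +2 → t=16, phase=(11,7,8,0) → FL=W FR=W RL=W RR=S
cmd 4: advance +2 → t=18, phase=(1,9,10,2) → FL=S FR=W RL=W RR=S


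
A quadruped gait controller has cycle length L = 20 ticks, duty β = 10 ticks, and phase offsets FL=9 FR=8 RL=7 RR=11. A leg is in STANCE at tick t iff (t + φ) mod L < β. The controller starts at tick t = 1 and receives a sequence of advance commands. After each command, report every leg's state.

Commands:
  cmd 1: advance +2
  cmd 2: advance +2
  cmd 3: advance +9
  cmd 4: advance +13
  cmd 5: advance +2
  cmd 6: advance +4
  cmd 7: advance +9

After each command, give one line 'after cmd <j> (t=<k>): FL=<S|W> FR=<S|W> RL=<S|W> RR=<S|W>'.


after cmd 1 (t=3): FL=W FR=W RL=W RR=W
after cmd 2 (t=5): FL=W FR=W RL=W RR=W
after cmd 3 (t=14): FL=S FR=S RL=S RR=S
after cmd 4 (t=27): FL=W FR=W RL=W RR=W
after cmd 5 (t=29): FL=W FR=W RL=W RR=S
after cmd 6 (t=33): FL=S FR=S RL=S RR=S
after cmd 7 (t=42): FL=W FR=W RL=S RR=W

start t=1: FL=W FR=S RL=S RR=W
cmd 1: advance +2 → t=3, phase=(12,11,10,14) → FL=W FR=W RL=W RR=W
cmd 2: advance +2 → t=5, phase=(14,13,12,16) → FL=W FR=W RL=W RR=W
cmd 3: advance +9 → t=14, phase=(3,2,1,5) → FL=S FR=S RL=S RR=S
cmd 4: advance +13 → t=27, phase=(16,15,14,18) → FL=W FR=W RL=W RR=W
cmd 5: advance +2 → t=29, phase=(18,17,16,0) → FL=W FR=W RL=W RR=S
cmd 6: advance +4 → t=33, phase=(2,1,0,4) → FL=S FR=S RL=S RR=S
cmd 7: advance +9 → t=42, phase=(11,10,9,13) → FL=W FR=W RL=S RR=W


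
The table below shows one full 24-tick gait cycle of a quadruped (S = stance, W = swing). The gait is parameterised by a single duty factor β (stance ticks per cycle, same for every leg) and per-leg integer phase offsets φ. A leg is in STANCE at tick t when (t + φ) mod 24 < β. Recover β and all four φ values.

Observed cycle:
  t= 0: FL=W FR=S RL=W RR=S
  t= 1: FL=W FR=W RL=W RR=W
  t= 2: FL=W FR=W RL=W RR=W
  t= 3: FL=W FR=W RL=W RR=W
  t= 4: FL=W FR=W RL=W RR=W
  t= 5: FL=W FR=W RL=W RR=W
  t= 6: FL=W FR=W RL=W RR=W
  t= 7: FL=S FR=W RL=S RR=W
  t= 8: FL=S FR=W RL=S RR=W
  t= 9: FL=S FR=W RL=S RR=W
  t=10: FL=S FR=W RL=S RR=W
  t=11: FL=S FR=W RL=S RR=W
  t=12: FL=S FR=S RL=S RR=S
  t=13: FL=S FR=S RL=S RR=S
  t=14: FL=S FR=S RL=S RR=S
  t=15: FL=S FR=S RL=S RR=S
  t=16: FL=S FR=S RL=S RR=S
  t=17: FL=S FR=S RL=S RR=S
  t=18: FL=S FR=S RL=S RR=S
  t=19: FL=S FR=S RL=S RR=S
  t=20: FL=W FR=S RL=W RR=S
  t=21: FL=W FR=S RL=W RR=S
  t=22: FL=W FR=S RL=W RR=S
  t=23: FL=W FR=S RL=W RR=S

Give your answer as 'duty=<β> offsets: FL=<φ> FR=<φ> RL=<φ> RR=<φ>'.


duty=13 offsets: FL=17 FR=12 RL=17 RR=12

duty β = stance ticks per leg = 13
FL: stance ticks = 13; W→S at t=7 → φ=17
FR: stance ticks = 13; W→S at t=12 → φ=12
RL: stance ticks = 13; W→S at t=7 → φ=17
RR: stance ticks = 13; W→S at t=12 → φ=12


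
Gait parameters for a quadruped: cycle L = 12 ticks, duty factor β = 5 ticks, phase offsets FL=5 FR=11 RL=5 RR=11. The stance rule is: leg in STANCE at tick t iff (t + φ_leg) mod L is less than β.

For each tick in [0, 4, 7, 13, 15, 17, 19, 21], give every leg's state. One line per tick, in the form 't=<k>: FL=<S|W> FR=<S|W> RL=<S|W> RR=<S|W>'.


t=0: FL=W FR=W RL=W RR=W
t=4: FL=W FR=S RL=W RR=S
t=7: FL=S FR=W RL=S RR=W
t=13: FL=W FR=S RL=W RR=S
t=15: FL=W FR=S RL=W RR=S
t=17: FL=W FR=S RL=W RR=S
t=19: FL=S FR=W RL=S RR=W
t=21: FL=S FR=W RL=S RR=W

t=0: phase=(5,11,5,11) vs β=5 → FL=W FR=W RL=W RR=W
t=4: phase=(9,3,9,3) vs β=5 → FL=W FR=S RL=W RR=S
t=7: phase=(0,6,0,6) vs β=5 → FL=S FR=W RL=S RR=W
t=13: phase=(6,0,6,0) vs β=5 → FL=W FR=S RL=W RR=S
t=15: phase=(8,2,8,2) vs β=5 → FL=W FR=S RL=W RR=S
t=17: phase=(10,4,10,4) vs β=5 → FL=W FR=S RL=W RR=S
t=19: phase=(0,6,0,6) vs β=5 → FL=S FR=W RL=S RR=W
t=21: phase=(2,8,2,8) vs β=5 → FL=S FR=W RL=S RR=W


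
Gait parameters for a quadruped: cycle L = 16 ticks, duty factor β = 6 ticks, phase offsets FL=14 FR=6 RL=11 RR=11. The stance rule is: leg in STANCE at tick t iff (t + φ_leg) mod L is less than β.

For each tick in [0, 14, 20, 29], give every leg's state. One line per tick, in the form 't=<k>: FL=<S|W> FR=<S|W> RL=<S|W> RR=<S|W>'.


t=0: FL=W FR=W RL=W RR=W
t=14: FL=W FR=S RL=W RR=W
t=20: FL=S FR=W RL=W RR=W
t=29: FL=W FR=S RL=W RR=W

t=0: phase=(14,6,11,11) vs β=6 → FL=W FR=W RL=W RR=W
t=14: phase=(12,4,9,9) vs β=6 → FL=W FR=S RL=W RR=W
t=20: phase=(2,10,15,15) vs β=6 → FL=S FR=W RL=W RR=W
t=29: phase=(11,3,8,8) vs β=6 → FL=W FR=S RL=W RR=W


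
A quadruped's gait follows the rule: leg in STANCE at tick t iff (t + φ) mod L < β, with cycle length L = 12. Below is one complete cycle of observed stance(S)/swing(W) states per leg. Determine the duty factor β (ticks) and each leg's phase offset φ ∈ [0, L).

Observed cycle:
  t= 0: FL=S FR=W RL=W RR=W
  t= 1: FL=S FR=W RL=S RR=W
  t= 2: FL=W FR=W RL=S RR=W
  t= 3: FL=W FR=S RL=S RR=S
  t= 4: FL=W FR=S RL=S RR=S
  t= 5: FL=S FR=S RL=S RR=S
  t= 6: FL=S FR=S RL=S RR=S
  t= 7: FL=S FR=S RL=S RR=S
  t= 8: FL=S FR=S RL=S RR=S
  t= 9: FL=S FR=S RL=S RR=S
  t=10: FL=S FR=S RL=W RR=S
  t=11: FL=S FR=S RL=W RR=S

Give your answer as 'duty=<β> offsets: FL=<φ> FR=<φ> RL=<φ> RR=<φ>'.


duty β = stance ticks per leg = 9
FL: stance ticks = 9; W→S at t=5 → φ=7
FR: stance ticks = 9; W→S at t=3 → φ=9
RL: stance ticks = 9; W→S at t=1 → φ=11
RR: stance ticks = 9; W→S at t=3 → φ=9

duty=9 offsets: FL=7 FR=9 RL=11 RR=9


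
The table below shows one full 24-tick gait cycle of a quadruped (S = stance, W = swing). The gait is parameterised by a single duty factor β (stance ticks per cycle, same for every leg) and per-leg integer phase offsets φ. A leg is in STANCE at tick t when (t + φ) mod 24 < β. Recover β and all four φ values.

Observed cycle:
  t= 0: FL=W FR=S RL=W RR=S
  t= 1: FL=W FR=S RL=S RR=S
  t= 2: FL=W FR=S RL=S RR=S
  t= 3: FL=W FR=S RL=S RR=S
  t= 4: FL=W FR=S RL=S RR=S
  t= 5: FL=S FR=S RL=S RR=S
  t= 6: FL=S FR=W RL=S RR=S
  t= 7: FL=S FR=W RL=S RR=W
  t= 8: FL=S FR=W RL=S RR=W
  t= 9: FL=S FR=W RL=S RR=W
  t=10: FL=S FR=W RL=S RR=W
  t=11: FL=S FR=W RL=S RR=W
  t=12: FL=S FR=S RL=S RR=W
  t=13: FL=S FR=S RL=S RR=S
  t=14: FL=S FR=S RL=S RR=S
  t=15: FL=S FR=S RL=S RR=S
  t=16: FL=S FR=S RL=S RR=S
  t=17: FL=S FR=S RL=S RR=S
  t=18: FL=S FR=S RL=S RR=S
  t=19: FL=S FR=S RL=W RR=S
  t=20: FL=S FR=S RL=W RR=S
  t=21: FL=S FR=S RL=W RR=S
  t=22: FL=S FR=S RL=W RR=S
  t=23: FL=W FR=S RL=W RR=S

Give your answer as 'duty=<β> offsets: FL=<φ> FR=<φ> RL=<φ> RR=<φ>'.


duty=18 offsets: FL=19 FR=12 RL=23 RR=11

duty β = stance ticks per leg = 18
FL: stance ticks = 18; W→S at t=5 → φ=19
FR: stance ticks = 18; W→S at t=12 → φ=12
RL: stance ticks = 18; W→S at t=1 → φ=23
RR: stance ticks = 18; W→S at t=13 → φ=11


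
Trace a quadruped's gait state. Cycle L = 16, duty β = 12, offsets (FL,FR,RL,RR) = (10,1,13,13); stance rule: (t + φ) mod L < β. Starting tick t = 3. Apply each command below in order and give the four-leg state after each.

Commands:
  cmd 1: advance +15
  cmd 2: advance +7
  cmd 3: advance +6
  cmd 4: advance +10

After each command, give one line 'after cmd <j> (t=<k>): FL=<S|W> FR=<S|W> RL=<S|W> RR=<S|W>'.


start t=3: FL=W FR=S RL=S RR=S
cmd 1: advance +15 → t=18, phase=(12,3,15,15) → FL=W FR=S RL=W RR=W
cmd 2: advance +7 → t=25, phase=(3,10,6,6) → FL=S FR=S RL=S RR=S
cmd 3: advance +6 → t=31, phase=(9,0,12,12) → FL=S FR=S RL=W RR=W
cmd 4: advance +10 → t=41, phase=(3,10,6,6) → FL=S FR=S RL=S RR=S

after cmd 1 (t=18): FL=W FR=S RL=W RR=W
after cmd 2 (t=25): FL=S FR=S RL=S RR=S
after cmd 3 (t=31): FL=S FR=S RL=W RR=W
after cmd 4 (t=41): FL=S FR=S RL=S RR=S


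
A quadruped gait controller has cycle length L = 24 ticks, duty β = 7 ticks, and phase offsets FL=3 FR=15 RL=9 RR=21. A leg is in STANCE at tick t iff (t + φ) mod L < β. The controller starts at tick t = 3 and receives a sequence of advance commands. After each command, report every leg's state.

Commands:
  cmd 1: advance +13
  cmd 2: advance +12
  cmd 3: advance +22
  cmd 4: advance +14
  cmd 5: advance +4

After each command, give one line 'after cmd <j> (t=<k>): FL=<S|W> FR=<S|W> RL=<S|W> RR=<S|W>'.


after cmd 1 (t=16): FL=W FR=W RL=S RR=W
after cmd 2 (t=28): FL=W FR=W RL=W RR=S
after cmd 3 (t=50): FL=S FR=W RL=W RR=W
after cmd 4 (t=64): FL=W FR=W RL=S RR=W
after cmd 5 (t=68): FL=W FR=W RL=S RR=W

start t=3: FL=S FR=W RL=W RR=S
cmd 1: advance +13 → t=16, phase=(19,7,1,13) → FL=W FR=W RL=S RR=W
cmd 2: advance +12 → t=28, phase=(7,19,13,1) → FL=W FR=W RL=W RR=S
cmd 3: advance +22 → t=50, phase=(5,17,11,23) → FL=S FR=W RL=W RR=W
cmd 4: advance +14 → t=64, phase=(19,7,1,13) → FL=W FR=W RL=S RR=W
cmd 5: advance +4 → t=68, phase=(23,11,5,17) → FL=W FR=W RL=S RR=W
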